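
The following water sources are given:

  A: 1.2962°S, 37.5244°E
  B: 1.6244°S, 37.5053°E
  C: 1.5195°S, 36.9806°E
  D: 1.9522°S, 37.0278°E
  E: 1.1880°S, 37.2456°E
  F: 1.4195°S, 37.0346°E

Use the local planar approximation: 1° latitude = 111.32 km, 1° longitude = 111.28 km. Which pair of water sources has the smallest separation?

Pairwise distances:
A–B: 36.5970 km
A–C: 65.4206 km
A–D: 91.5786 km
A–E: 33.2809 km
A–F: 56.2066 km
B–C: 59.5449 km
B–D: 64.4595 km
B–E: 56.5261 km
B–F: 57.1304 km
C–D: 48.4537 km
C–E: 47.2378 km
C–F: 12.6503 km
D–E: 88.4559 km
D–F: 59.3050 km
E–F: 34.8631 km
Closest pair: C–F at 12.6503 km.

C and F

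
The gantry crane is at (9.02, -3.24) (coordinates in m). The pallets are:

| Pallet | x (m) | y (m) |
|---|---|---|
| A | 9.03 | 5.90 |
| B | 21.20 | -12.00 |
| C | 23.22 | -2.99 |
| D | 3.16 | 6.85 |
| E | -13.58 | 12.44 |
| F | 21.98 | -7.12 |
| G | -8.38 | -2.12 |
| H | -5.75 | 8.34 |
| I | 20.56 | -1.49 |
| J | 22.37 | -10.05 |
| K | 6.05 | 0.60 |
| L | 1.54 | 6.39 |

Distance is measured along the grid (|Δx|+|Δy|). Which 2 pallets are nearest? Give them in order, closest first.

K, A

Distances from (9.02, -3.24):
A: |0.01| + |9.14| = 0.01 + 9.14 = 9.15 m
B: |12.18| + |-8.76| = 12.18 + 8.76 = 20.94 m
C: |14.20| + |0.25| = 14.20 + 0.25 = 14.45 m
D: |-5.86| + |10.09| = 5.86 + 10.09 = 15.95 m
E: |-22.60| + |15.68| = 22.60 + 15.68 = 38.28 m
F: |12.96| + |-3.88| = 12.96 + 3.88 = 16.84 m
G: |-17.40| + |1.12| = 17.40 + 1.12 = 18.52 m
H: |-14.77| + |11.58| = 14.77 + 11.58 = 26.35 m
I: |11.54| + |1.75| = 11.54 + 1.75 = 13.29 m
J: |13.35| + |-6.81| = 13.35 + 6.81 = 20.16 m
K: |-2.97| + |3.84| = 2.97 + 3.84 = 6.81 m
L: |-7.48| + |9.63| = 7.48 + 9.63 = 17.11 m
Sorted: K (6.81 m) < A (9.15 m) < I (13.29 m) < C (14.45 m) < …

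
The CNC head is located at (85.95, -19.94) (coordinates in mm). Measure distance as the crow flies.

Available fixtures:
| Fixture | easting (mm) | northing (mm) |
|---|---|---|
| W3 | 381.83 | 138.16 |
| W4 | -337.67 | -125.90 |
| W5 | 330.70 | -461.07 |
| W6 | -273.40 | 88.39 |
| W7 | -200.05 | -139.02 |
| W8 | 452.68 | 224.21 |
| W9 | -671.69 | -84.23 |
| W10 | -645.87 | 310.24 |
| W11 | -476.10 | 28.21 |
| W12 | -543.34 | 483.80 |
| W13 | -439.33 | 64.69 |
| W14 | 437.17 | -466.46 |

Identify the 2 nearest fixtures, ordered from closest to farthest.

W7, W3

Distances from (85.95, -19.94):
W3: √((295.88)² + (158.10)²) = √(87544.9744 + 24995.6100) = 335.47 mm
W4: √((-423.62)² + (-105.96)²) = √(179453.9044 + 11227.5216) = 436.67 mm
W5: √((244.75)² + (-441.13)²) = √(59902.5625 + 194595.6769) = 504.48 mm
W6: √((-359.35)² + (108.33)²) = √(129132.4225 + 11735.3889) = 375.32 mm
W7: √((-286.00)² + (-119.08)²) = √(81796.0000 + 14180.0464) = 309.80 mm
W8: √((366.73)² + (244.15)²) = √(134490.8929 + 59609.2225) = 440.57 mm
W9: √((-757.64)² + (-64.29)²) = √(574018.3696 + 4133.2041) = 760.36 mm
W10: √((-731.82)² + (330.18)²) = √(535560.5124 + 109018.8324) = 802.86 mm
W11: √((-562.05)² + (48.15)²) = √(315900.2025 + 2318.4225) = 564.11 mm
W12: √((-629.29)² + (503.74)²) = √(396005.9041 + 253753.9876) = 806.08 mm
W13: √((-525.28)² + (84.63)²) = √(275919.0784 + 7162.2369) = 532.05 mm
W14: √((351.22)² + (-446.52)²) = √(123355.4884 + 199380.1104) = 568.10 mm
Sorted: W7 (309.80 mm) < W3 (335.47 mm) < W6 (375.32 mm) < W4 (436.67 mm) < …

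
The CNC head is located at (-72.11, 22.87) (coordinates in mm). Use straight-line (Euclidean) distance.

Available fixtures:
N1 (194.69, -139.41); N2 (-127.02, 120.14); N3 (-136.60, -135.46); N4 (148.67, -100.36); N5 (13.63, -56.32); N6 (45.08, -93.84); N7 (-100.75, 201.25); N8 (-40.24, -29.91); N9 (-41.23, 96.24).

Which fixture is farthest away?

Distances from (-72.11, 22.87):
N1: √((266.80)² + (-162.28)²) = √(71182.2400 + 26334.7984) = 312.28 mm
N2: √((-54.91)² + (97.27)²) = √(3015.1081 + 9461.4529) = 111.70 mm
N3: √((-64.49)² + (-158.33)²) = √(4158.9601 + 25068.3889) = 170.96 mm
N4: √((220.78)² + (-123.23)²) = √(48743.8084 + 15185.6329) = 252.84 mm
N5: √((85.74)² + (-79.19)²) = √(7351.3476 + 6271.0561) = 116.72 mm
N6: √((117.19)² + (-116.71)²) = √(13733.4961 + 13621.2241) = 165.39 mm
N7: √((-28.64)² + (178.38)²) = √(820.2496 + 31819.4244) = 180.66 mm
N8: √((31.87)² + (-52.78)²) = √(1015.6969 + 2785.7284) = 61.66 mm
N9: √((30.88)² + (73.37)²) = √(953.5744 + 5383.1569) = 79.60 mm
Maximum: N1 at 312.28 mm.

N1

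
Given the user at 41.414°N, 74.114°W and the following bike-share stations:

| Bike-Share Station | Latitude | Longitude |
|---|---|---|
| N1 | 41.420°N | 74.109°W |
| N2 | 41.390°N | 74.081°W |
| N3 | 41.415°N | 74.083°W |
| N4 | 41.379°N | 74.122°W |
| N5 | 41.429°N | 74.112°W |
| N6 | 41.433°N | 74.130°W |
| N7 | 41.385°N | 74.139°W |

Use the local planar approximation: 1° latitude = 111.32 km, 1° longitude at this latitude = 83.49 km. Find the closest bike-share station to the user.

Distances from 41.414°N, 74.114°W:
N1: 0.788 km
N2: 3.838 km
N3: 2.591 km
N4: 3.953 km
N5: 1.678 km
N6: 2.502 km
N7: 3.844 km
Minimum: N1 at 0.788 km.

N1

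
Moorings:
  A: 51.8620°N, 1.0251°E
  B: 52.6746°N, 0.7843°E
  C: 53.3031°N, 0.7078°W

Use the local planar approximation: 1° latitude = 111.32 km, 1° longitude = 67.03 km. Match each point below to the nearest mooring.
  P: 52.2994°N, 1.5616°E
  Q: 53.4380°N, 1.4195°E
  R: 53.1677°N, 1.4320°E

P at 52.2994°N, 1.5616°E:
  A: 60.5317 km
  B: 66.7770 km
  C: 188.7429 km
  → nearest: A (60.5317 km)
Q at 53.4380°N, 1.4195°E:
  A: 177.4210 km
  B: 95.0512 km
  C: 143.3815 km
  → nearest: B (95.0512 km)
R at 53.1677°N, 1.4320°E:
  A: 147.8874 km
  B: 69.9858 km
  C: 144.2206 km
  → nearest: B (69.9858 km)

P→A; Q→B; R→B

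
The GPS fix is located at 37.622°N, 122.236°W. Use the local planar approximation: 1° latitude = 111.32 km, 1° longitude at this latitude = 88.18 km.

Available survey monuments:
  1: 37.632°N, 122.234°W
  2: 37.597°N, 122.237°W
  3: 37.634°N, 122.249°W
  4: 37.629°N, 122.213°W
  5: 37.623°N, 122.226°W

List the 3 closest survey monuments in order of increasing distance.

5, 1, 3

Distances from 37.622°N, 122.236°W:
1: 1.127 km
2: 2.784 km
3: 1.760 km
4: 2.173 km
5: 0.889 km
Sorted: 5 (0.889 km) < 1 (1.127 km) < 3 (1.760 km) < 4 (2.173 km) < 2 (2.784 km)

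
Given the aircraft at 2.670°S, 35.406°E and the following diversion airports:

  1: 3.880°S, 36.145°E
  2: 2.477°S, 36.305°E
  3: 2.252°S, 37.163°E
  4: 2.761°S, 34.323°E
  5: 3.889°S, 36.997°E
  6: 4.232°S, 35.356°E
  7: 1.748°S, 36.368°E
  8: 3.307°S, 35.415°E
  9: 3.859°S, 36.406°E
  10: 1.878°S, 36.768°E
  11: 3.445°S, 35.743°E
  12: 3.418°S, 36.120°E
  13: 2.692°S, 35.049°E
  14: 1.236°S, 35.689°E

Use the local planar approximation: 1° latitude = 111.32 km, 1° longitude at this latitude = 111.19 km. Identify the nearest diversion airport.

13

Distances from 2.670°S, 35.406°E:
1: √((-1.210·111.32)² + (0.739·111.19)²) = √(18143.33569 + 6751.81194) = 157.782 km
2: √((0.193·111.32)² + (0.899·111.19)²) = √(461.59491 + 9991.96362) = 102.243 km
3: √((0.418·111.32)² + (1.757·111.19)²) = √(2165.20469 + 38165.85390) = 200.826 km
4: √((-0.091·111.32)² + (-1.083·111.19)²) = √(102.61933 + 14500.68017) = 120.844 km
5: √((-1.219·111.32)² + (1.591·111.19)²) = √(18414.24031 + 31294.77401) = 222.955 km
6: √((-1.562·111.32)² + (-0.050·111.19)²) = √(30234.89428 + 30.90804) = 173.971 km
7: √((0.922·111.32)² + (0.962·111.19)²) = √(10534.36198 + 11441.46416) = 148.242 km
8: √((-0.637·111.32)² + (0.009·111.19)²) = √(5028.34723 + 1.00142) = 70.918 km
9: √((-1.189·111.32)² + (1.000·111.19)²) = √(17519.03195 + 12363.21610) = 172.865 km
10: √((0.792·111.32)² + (1.362·111.19)²) = √(7773.14481 + 22934.30985) = 175.235 km
11: √((-0.775·111.32)² + (0.337·111.19)²) = √(7443.03053 + 1404.07809) = 94.059 km
12: √((-0.748·111.32)² + (0.714·111.19)²) = √(6933.45324 + 6302.71811) = 115.049 km
13: √((-0.022·111.32)² + (-0.357·111.19)²) = √(5.99780 + 1575.67953) = 39.770 km
14: √((1.434·111.32)² + (0.283·111.19)²) = √(25482.65638 + 990.15761) = 162.705 km
Minimum: 13 at 39.770 km.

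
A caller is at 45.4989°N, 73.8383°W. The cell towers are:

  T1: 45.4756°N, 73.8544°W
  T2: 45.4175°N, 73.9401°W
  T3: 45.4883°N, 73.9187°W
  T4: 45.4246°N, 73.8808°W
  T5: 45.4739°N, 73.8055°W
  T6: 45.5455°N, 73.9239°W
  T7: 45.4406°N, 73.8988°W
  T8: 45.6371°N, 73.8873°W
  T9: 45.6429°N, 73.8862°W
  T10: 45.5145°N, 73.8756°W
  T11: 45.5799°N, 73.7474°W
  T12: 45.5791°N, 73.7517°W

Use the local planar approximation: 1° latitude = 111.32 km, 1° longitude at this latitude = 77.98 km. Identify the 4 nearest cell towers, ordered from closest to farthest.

T1, T10, T5, T3

Distances from 45.4989°N, 73.8383°W:
T1: √((-0.0233·111.32)² + (-0.0161·77.98)²) = √(6.727570 + 1.576225) = 2.8816 km
T2: √((-0.0814·111.32)² + (-0.1018·77.98)²) = √(82.109840 + 63.017623) = 12.0469 km
T3: √((-0.0106·111.32)² + (-0.0804·77.98)²) = √(1.392381 + 39.307784) = 6.3797 km
T4: √((-0.0743·111.32)² + (-0.0425·77.98)²) = √(68.410698 + 10.983590) = 8.9103 km
T5: √((-0.0250·111.32)² + (0.0328·77.98)²) = √(7.745089 + 6.542054) = 3.7798 km
T6: √((0.0466·111.32)² + (-0.0856·77.98)²) = √(26.910281 + 44.556800) = 8.4538 km
T7: √((-0.0583·111.32)² + (-0.0605·77.98)²) = √(42.119529 + 22.257542) = 8.0235 km
T8: √((0.1382·111.32)² + (-0.0490·77.98)²) = √(236.680502 + 14.600194) = 15.8518 km
T9: √((0.1440·111.32)² + (-0.0479·77.98)²) = √(256.963465 + 13.952033) = 16.4595 km
T10: √((0.0156·111.32)² + (-0.0373·77.98)²) = √(3.015752 + 8.460268) = 3.3876 km
T11: √((0.0810·111.32)² + (0.0909·77.98)²) = √(81.304846 + 50.245159) = 11.4695 km
T12: √((0.0802·111.32)² + (0.0866·77.98)²) = √(79.706756 + 45.603927) = 11.1942 km
Sorted: T1 (2.8816 km) < T10 (3.3876 km) < T5 (3.7798 km) < T3 (6.3797 km) < T7 (8.0235 km) < T6 (8.4538 km) < …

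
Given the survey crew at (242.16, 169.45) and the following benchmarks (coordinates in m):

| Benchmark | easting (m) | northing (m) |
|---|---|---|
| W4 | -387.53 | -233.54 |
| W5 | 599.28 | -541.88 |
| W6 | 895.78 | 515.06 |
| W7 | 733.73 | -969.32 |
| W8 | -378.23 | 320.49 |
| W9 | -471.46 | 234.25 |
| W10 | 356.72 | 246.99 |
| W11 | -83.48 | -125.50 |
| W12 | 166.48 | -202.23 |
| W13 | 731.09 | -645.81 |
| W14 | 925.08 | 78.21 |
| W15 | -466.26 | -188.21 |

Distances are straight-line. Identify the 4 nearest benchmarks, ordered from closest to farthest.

W10, W12, W11, W8

Distances from (242.16, 169.45):
W4: √((-629.69)² + (-402.99)²) = √(396509.4961 + 162400.9401) = 747.60 m
W5: √((357.12)² + (-711.33)²) = √(127534.6944 + 505990.3689) = 795.94 m
W6: √((653.62)² + (345.61)²) = √(427219.1044 + 119446.2721) = 739.37 m
W7: √((491.57)² + (-1138.77)²) = √(241641.0649 + 1296797.1129) = 1240.34 m
W8: √((-620.39)² + (151.04)²) = √(384883.7521 + 22813.0816) = 638.51 m
W9: √((-713.62)² + (64.80)²) = √(509253.5044 + 4199.0400) = 716.56 m
W10: √((114.56)² + (77.54)²) = √(13123.9936 + 6012.4516) = 138.33 m
W11: √((-325.64)² + (-294.95)²) = √(106041.4096 + 86995.5025) = 439.36 m
W12: √((-75.68)² + (-371.68)²) = √(5727.4624 + 138146.0224) = 379.31 m
W13: √((488.93)² + (-815.26)²) = √(239052.5449 + 664648.8676) = 950.63 m
W14: √((682.92)² + (-91.24)²) = √(466379.7264 + 8324.7376) = 688.99 m
W15: √((-708.42)² + (-357.66)²) = √(501858.8964 + 127920.6756) = 793.59 m
Sorted: W10 (138.33 m) < W12 (379.31 m) < W11 (439.36 m) < W8 (638.51 m) < W14 (688.99 m) < W9 (716.56 m) < …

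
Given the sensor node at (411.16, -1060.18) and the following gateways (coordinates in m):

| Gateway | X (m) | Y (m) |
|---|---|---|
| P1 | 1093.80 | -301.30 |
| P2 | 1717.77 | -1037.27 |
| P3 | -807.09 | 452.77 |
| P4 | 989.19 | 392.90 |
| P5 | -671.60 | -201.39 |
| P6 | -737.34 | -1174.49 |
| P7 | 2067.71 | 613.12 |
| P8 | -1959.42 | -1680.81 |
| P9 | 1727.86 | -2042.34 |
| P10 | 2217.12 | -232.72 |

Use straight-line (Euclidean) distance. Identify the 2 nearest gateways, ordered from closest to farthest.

Distances from (411.16, -1060.18):
P1: 1020.73 m
P2: 1306.81 m
P3: 1942.46 m
P4: 1563.83 m
P5: 1381.99 m
P6: 1154.17 m
P7: 2354.59 m
P8: 2450.48 m
P9: 1642.66 m
P10: 1986.50 m
Sorted: P1 (1020.73 m) < P6 (1154.17 m) < P2 (1306.81 m) < P5 (1381.99 m) < …

P1, P6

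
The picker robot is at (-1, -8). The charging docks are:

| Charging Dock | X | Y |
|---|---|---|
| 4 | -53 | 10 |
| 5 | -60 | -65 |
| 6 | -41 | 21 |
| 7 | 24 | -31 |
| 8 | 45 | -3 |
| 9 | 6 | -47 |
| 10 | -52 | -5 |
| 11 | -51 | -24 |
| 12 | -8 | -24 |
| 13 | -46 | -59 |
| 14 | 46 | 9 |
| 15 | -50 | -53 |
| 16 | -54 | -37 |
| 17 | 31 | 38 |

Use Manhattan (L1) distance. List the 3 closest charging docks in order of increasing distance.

Distances from (-1, -8):
4: |-52| + |18| = 52 + 18 = 70
5: |-59| + |-57| = 59 + 57 = 116
6: |-40| + |29| = 40 + 29 = 69
7: |25| + |-23| = 25 + 23 = 48
8: |46| + |5| = 46 + 5 = 51
9: |7| + |-39| = 7 + 39 = 46
10: |-51| + |3| = 51 + 3 = 54
11: |-50| + |-16| = 50 + 16 = 66
12: |-7| + |-16| = 7 + 16 = 23
13: |-45| + |-51| = 45 + 51 = 96
14: |47| + |17| = 47 + 17 = 64
15: |-49| + |-45| = 49 + 45 = 94
16: |-53| + |-29| = 53 + 29 = 82
17: |32| + |46| = 32 + 46 = 78
Sorted: 12 (23) < 9 (46) < 7 (48) < 8 (51) < 10 (54) < …

12, 9, 7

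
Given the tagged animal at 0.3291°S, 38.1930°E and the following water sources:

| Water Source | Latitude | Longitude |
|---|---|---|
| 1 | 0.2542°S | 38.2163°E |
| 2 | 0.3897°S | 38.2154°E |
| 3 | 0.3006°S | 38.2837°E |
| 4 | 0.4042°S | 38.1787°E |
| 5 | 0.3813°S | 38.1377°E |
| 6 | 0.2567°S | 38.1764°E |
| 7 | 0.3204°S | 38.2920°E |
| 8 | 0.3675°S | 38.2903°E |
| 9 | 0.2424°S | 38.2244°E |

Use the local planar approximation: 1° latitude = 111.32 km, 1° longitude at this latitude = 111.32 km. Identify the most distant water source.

8

Distances from 0.3291°S, 38.1930°E:
1: 8.7320 km
2: 7.1921 km
3: 10.5834 km
4: 8.5103 km
5: 8.4654 km
6: 8.2687 km
7: 11.0632 km
8: 11.6444 km
9: 10.2649 km
Maximum: 8 at 11.6444 km.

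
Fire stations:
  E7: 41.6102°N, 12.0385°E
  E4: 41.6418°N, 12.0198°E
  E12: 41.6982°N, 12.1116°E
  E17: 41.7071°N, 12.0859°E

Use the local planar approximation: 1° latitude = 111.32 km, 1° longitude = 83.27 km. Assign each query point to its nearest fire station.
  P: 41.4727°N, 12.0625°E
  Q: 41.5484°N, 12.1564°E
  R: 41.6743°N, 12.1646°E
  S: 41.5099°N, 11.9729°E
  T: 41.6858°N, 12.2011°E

P→E7; Q→E7; R→E12; S→E7; T→E12

P at 41.4727°N, 12.0625°E:
  E7: √((0.1375·111.32)² + (-0.0240·83.27)²) = √(234.288942 + 3.993922) = 15.4364 km
  E4: √((0.1691·111.32)² + (-0.0427·83.27)²) = √(354.350957 + 12.642498) = 19.1571 km
  E12: √((0.2255·111.32)² + (0.0491·83.27)²) = √(630.143539 + 16.716298) = 25.4334 km
  E17: √((0.2344·111.32)² + (0.0234·83.27)²) = √(680.865941 + 3.796722) = 26.1661 km
  → nearest: E7 (15.4364 km)
Q at 41.5484°N, 12.1564°E:
  E7: √((0.0618·111.32)² + (-0.1179·83.27)²) = √(47.328566 + 96.383954) = 11.9880 km
  E4: √((0.0934·111.32)² + (-0.1366·83.27)²) = √(108.103598 + 129.383391) = 15.4106 km
  E12: √((0.1498·111.32)² + (-0.0448·83.27)²) = √(278.080171 + 13.916600) = 17.0879 km
  E17: √((0.1587·111.32)² + (-0.0705·83.27)²) = √(312.104657 + 34.463181) = 18.6163 km
  → nearest: E7 (11.9880 km)
R at 41.6743°N, 12.1646°E:
  E7: √((-0.0641·111.32)² + (-0.1261·83.27)²) = √(50.916959 + 110.257287) = 12.6954 km
  E4: √((-0.0325·111.32)² + (-0.1448·83.27)²) = √(13.089200 + 145.383210) = 12.5886 km
  E12: √((0.0239·111.32)² + (-0.0530·83.27)²) = √(7.078516 + 19.477305) = 5.1532 km
  E17: √((0.0328·111.32)² + (-0.0787·83.27)²) = √(13.331962 + 42.946383) = 7.5019 km
  → nearest: E12 (5.1532 km)
S at 41.5099°N, 11.9729°E:
  E7: √((0.1003·111.32)² + (0.0656·83.27)²) = √(124.666068 + 29.839037) = 12.4300 km
  E4: √((0.1319·111.32)² + (0.0469·83.27)²) = √(215.593661 + 15.251860) = 15.1936 km
  E12: √((0.1883·111.32)² + (0.1387·83.27)²) = √(439.386830 + 133.392082) = 23.9328 km
  E17: √((0.1972·111.32)² + (0.1130·83.27)²) = √(481.903651 + 88.538878) = 23.8839 km
  → nearest: E7 (12.4300 km)
T at 41.6858°N, 12.2011°E:
  E7: √((-0.0756·111.32)² + (-0.1626·83.27)²) = √(70.825555 + 183.323530) = 15.9421 km
  E4: √((-0.0440·111.32)² + (-0.1813·83.27)²) = √(23.991188 + 227.914910) = 15.8715 km
  E12: √((0.0124·111.32)² + (-0.0895·83.27)²) = √(1.905416 + 55.542216) = 7.5794 km
  E17: √((0.0213·111.32)² + (-0.1152·83.27)²) = √(5.622191 + 92.019970) = 9.8814 km
  → nearest: E12 (7.5794 km)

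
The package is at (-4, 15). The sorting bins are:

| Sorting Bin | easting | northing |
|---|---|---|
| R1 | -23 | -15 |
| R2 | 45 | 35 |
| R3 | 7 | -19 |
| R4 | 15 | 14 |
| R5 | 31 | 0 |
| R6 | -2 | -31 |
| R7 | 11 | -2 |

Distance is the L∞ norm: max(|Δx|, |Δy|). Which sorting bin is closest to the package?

R7

Distances from (-4, 15):
R1: max(|-19|, |-30|) = 30
R2: max(|49|, |20|) = 49
R3: max(|11|, |-34|) = 34
R4: max(|19|, |-1|) = 19
R5: max(|35|, |-15|) = 35
R6: max(|2|, |-46|) = 46
R7: max(|15|, |-17|) = 17
Minimum: R7 at 17.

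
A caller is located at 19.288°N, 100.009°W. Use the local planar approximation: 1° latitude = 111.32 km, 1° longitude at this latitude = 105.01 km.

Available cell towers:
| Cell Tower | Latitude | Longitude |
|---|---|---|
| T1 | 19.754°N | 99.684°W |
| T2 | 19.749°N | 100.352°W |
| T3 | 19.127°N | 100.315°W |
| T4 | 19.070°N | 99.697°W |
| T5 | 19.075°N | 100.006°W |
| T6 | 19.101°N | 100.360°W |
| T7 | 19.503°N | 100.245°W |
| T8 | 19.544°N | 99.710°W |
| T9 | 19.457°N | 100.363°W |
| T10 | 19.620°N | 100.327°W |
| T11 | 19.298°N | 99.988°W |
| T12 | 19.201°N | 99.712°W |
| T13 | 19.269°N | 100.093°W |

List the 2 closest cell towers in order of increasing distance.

Distances from 19.288°N, 100.009°W:
T1: 62.095 km
T2: 62.697 km
T3: 36.793 km
T4: 40.772 km
T5: 23.713 km
T6: 42.331 km
T7: 34.453 km
T8: 42.402 km
T9: 41.663 km
T10: 49.810 km
T11: 2.470 km
T12: 32.657 km
T13: 9.071 km
Sorted: T11 (2.470 km) < T13 (9.071 km) < T5 (23.713 km) < T12 (32.657 km) < …

T11, T13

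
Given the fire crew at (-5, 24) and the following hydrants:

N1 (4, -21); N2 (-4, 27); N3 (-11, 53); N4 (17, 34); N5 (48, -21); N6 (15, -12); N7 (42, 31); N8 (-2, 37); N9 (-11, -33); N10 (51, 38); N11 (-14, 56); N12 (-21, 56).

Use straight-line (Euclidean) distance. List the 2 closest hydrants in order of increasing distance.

Distances from (-5, 24):
N1: √((9)² + (-45)²) = √(81.000 + 2025.000) = 45.9
N2: √((1)² + (3)²) = √(1.000 + 9.000) = 3.2
N3: √((-6)² + (29)²) = √(36.000 + 841.000) = 29.6
N4: √((22)² + (10)²) = √(484.000 + 100.000) = 24.2
N5: √((53)² + (-45)²) = √(2809.000 + 2025.000) = 69.5
N6: √((20)² + (-36)²) = √(400.000 + 1296.000) = 41.2
N7: √((47)² + (7)²) = √(2209.000 + 49.000) = 47.5
N8: √((3)² + (13)²) = √(9.000 + 169.000) = 13.3
N9: √((-6)² + (-57)²) = √(36.000 + 3249.000) = 57.3
N10: √((56)² + (14)²) = √(3136.000 + 196.000) = 57.7
N11: √((-9)² + (32)²) = √(81.000 + 1024.000) = 33.2
N12: √((-16)² + (32)²) = √(256.000 + 1024.000) = 35.8
Sorted: N2 (3.2) < N8 (13.3) < N4 (24.2) < N3 (29.6) < …

N2, N8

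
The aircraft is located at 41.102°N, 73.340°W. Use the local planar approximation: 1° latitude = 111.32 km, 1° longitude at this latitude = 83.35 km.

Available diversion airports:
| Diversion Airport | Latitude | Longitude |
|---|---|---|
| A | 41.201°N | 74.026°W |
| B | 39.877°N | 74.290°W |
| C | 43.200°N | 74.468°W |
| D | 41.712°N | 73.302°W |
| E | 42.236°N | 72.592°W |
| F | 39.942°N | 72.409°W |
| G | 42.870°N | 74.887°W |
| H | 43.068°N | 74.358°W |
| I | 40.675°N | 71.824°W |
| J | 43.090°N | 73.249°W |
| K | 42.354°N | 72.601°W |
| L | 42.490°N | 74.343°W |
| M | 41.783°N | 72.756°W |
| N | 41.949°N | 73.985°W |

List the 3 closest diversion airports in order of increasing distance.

Distances from 41.102°N, 73.340°W:
A: √((0.099·111.32)² + (-0.686·83.35)²) = √(121.45539 + 3269.33512) = 58.230 km
B: √((-1.225·111.32)² + (-0.950·83.35)²) = √(18595.95869 + 6269.86831) = 157.689 km
C: √((2.098·111.32)² + (-1.128·83.35)²) = √(54545.30356 + 8839.53475) = 251.763 km
D: √((0.610·111.32)² + (0.038·83.35)²) = √(4611.11619 + 10.03179) = 67.979 km
E: √((1.134·111.32)² + (0.748·83.35)²) = √(15935.74987 + 3886.99878) = 140.793 km
F: √((-1.160·111.32)² + (0.931·83.35)²) = √(16674.86681 + 6021.58152) = 150.653 km
G: √((1.768·111.32)² + (-1.547·83.35)²) = √(38735.65613 + 16626.15541) = 235.291 km
H: √((1.966·111.32)² + (-1.018·83.35)²) = √(47897.56355 + 7199.57341) = 234.728 km
I: √((-0.427·111.32)² + (1.516·83.35)²) = √(2259.44693 + 15966.49579) = 135.003 km
J: √((1.988·111.32)² + (0.091·83.35)²) = √(48975.53123 + 57.52995) = 221.434 km
K: √((1.252·111.32)² + (0.739·83.35)²) = √(19424.73278 + 3794.02410) = 152.377 km
L: √((1.388·111.32)² + (-1.003·83.35)²) = √(23874.00759 + 6988.96836) = 175.679 km
M: √((0.681·111.32)² + (0.584·83.35)²) = √(5746.99235 + 2369.39192) = 90.091 km
N: √((0.847·111.32)² + (-0.645·83.35)²) = √(8890.23449 + 2890.21824) = 108.538 km
Sorted: A (58.230 km) < D (67.979 km) < M (90.091 km) < N (108.538 km) < I (135.003 km) < …

A, D, M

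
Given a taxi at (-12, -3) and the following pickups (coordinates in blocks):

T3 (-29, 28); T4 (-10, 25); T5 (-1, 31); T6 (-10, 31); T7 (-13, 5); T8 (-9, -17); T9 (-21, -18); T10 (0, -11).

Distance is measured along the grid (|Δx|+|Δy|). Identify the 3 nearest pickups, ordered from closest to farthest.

Distances from (-12, -3):
T3: 48 blocks
T4: 30 blocks
T5: 45 blocks
T6: 36 blocks
T7: 9 blocks
T8: 17 blocks
T9: 24 blocks
T10: 20 blocks
Sorted: T7 (9 blocks) < T8 (17 blocks) < T10 (20 blocks) < T9 (24 blocks) < T4 (30 blocks) < …

T7, T8, T10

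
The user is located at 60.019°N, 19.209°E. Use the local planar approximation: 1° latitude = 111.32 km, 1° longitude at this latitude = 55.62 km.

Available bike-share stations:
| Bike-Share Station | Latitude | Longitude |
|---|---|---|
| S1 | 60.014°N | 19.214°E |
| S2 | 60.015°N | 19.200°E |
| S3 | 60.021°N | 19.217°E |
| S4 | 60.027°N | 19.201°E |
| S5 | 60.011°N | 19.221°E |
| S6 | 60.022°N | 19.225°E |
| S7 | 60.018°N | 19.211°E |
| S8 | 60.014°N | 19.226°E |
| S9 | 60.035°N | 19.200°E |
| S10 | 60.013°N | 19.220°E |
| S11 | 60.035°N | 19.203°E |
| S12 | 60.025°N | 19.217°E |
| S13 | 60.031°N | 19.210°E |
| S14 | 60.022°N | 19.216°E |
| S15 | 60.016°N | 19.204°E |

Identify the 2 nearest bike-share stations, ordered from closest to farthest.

Distances from 60.019°N, 19.209°E:
S1: 0.622 km
S2: 0.670 km
S3: 0.498 km
S4: 0.996 km
S5: 1.113 km
S6: 0.951 km
S7: 0.157 km
S8: 1.097 km
S9: 1.850 km
S10: 0.906 km
S11: 1.812 km
S12: 0.803 km
S13: 1.337 km
S14: 0.513 km
S15: 0.435 km
Sorted: S7 (0.157 km) < S15 (0.435 km) < S3 (0.498 km) < S14 (0.513 km) < …

S7, S15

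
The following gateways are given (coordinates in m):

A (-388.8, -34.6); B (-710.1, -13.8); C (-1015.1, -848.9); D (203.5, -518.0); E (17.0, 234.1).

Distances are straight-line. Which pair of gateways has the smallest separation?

Pairwise distances:
A–B: 322.0 m
A–E: 486.7 m
A–D: 764.5 m
B–E: 768.2 m
D–E: 774.9 m
B–C: 889.1 m
A–C: 1027.3 m
B–D: 1043.5 m
C–D: 1262.7 m
C–E: 1496.0 m
Closest pair: A–B at 322.0 m.

A and B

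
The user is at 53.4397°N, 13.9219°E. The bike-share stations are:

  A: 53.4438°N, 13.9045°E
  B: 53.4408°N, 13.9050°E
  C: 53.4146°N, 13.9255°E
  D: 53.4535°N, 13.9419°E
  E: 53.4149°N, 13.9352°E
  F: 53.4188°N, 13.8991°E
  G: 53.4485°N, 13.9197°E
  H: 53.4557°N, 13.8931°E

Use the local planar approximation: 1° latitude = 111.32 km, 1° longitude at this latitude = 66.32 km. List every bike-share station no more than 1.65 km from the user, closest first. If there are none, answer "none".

G, B, A

Distances from 53.4397°N, 13.9219°E:
A: 1.2409 km
B: 1.1275 km
C: 2.8043 km
D: 2.0296 km
E: 2.8982 km
F: 2.7748 km
G: 0.9904 km
H: 2.6116 km
Threshold 1.65 km: G (0.9904 km), B (1.1275 km), A (1.2409 km) are within range.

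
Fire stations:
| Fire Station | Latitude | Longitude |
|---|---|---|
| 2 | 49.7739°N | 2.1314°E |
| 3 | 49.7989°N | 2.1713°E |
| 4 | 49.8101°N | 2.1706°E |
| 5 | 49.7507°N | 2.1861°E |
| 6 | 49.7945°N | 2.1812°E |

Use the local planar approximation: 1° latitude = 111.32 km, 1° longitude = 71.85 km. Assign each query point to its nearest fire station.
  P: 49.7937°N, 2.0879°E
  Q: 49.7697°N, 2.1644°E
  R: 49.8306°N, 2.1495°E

P at 49.7937°N, 2.0879°E:
  2: √((-0.0198·111.32)² + (0.0435·71.85)²) = √(4.858216 + 9.768594) = 3.8245 km
  3: √((0.0052·111.32)² + (0.0834·71.85)²) = √(0.335084 + 35.907539) = 6.0202 km
  4: √((0.0164·111.32)² + (0.0827·71.85)²) = √(3.332991 + 35.307305) = 6.2161 km
  5: √((-0.0430·111.32)² + (0.0982·71.85)²) = √(22.913071 + 49.782479) = 8.5262 km
  6: √((0.0008·111.32)² + (0.0933·71.85)²) = √(0.007931 + 44.938320) = 6.7042 km
  → nearest: 2 (3.8245 km)
Q at 49.7697°N, 2.1644°E:
  2: √((0.0042·111.32)² + (-0.0330·71.85)²) = √(0.218597 + 5.621878) = 2.4167 km
  3: √((0.0292·111.32)² + (0.0069·71.85)²) = √(10.566036 + 0.245783) = 3.2881 km
  4: √((0.0404·111.32)² + (0.0062·71.85)²) = √(20.225959 + 0.198444) = 4.5193 km
  5: √((-0.0190·111.32)² + (0.0217·71.85)²) = √(4.473563 + 2.430933) = 2.6276 km
  6: √((0.0248·111.32)² + (0.0168·71.85)²) = √(7.621663 + 1.457042) = 3.0131 km
  → nearest: 2 (2.4167 km)
R at 49.8306°N, 2.1495°E:
  2: √((-0.0567·111.32)² + (-0.0181·71.85)²) = √(39.839375 + 1.691261) = 6.4444 km
  3: √((-0.0317·111.32)² + (0.0218·71.85)²) = √(12.452740 + 2.453390) = 3.8608 km
  4: √((-0.0205·111.32)² + (0.0211·71.85)²) = √(5.207798 + 2.298362) = 2.7397 km
  5: √((-0.0799·111.32)² + (0.0366·71.85)²) = √(79.111561 + 6.915375) = 9.2751 km
  6: √((-0.0361·111.32)² + (0.0317·71.85)²) = √(16.149564 + 5.187667) = 4.6192 km
  → nearest: 4 (2.7397 km)

P→2; Q→2; R→4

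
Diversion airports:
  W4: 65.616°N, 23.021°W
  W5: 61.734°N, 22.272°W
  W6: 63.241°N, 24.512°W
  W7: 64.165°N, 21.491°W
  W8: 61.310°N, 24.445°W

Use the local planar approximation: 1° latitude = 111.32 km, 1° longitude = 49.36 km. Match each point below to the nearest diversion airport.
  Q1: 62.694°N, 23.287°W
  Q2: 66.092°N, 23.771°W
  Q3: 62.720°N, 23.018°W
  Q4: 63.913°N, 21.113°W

Q1 at 62.694°N, 23.287°W:
  W4: √((2.922·111.32)² + (0.266·49.36)²) = √(105805.15275 + 172.39060) = 325.542 km
  W5: √((-0.960·111.32)² + (1.015·49.36)²) = √(11420.59844 + 2510.05008) = 118.028 km
  W6: √((0.547·111.32)² + (-1.225·49.36)²) = √(3707.84054 + 3656.13716) = 85.814 km
  W7: √((1.471·111.32)² + (1.796·49.36)²) = √(26814.62580 + 7858.92179) = 186.208 km
  W8: √((-1.384·111.32)² + (-1.158·49.36)²) = √(23736.60351 + 3267.13756) = 164.328 km
  → nearest: W6 (85.814 km)
Q2 at 66.092°N, 23.771°W:
  W4: √((-0.476·111.32)² + (0.750·49.36)²) = √(2807.76206 + 1370.48040) = 64.639 km
  W5: √((-4.358·111.32)² + (1.499·49.36)²) = √(235353.60077 + 5474.61481) = 490.743 km
  W6: √((-2.851·111.32)² + (-0.741·49.36)²) = √(100725.82425 + 1337.78622) = 319.474 km
  W7: √((-1.927·111.32)² + (2.280·49.36)²) = √(46016.10175 + 12665.43166) = 242.243 km
  W8: √((-4.782·111.32)² + (-0.674·49.36)²) = √(283377.61374 + 1106.80241) = 533.371 km
  → nearest: W4 (64.639 km)
Q3 at 62.720°N, 23.018°W:
  W4: √((2.896·111.32)² + (-0.003·49.36)²) = √(103930.61815 + 0.02193) = 322.383 km
  W5: √((-0.986·111.32)² + (0.746·49.36)²) = √(12047.59127 + 1355.90092) = 115.773 km
  W6: √((0.521·111.32)² + (-1.494·49.36)²) = √(3363.73553 + 5438.15394) = 93.818 km
  W7: √((1.445·111.32)² + (1.527·49.36)²) = √(25875.10313 + 5681.04692) = 177.641 km
  W8: √((-1.410·111.32)² + (-1.427·49.36)²) = √(24636.81831 + 4961.33152) = 172.041 km
  → nearest: W6 (93.818 km)
Q4 at 63.913°N, 21.113°W:
  W4: √((1.703·111.32)² + (-1.908·49.36)²) = √(35939.80292 + 8869.66144) = 211.682 km
  W5: √((-2.179·111.32)² + (-1.159·49.36)²) = √(58838.40019 + 3272.78272) = 249.221 km
  W6: √((-0.672·111.32)² + (-3.399·49.36)²) = √(5596.09323 + 28148.32983) = 183.697 km
  W7: √((0.252·111.32)² + (-0.378·49.36)²) = √(786.95061 + 348.12395) = 33.691 km
  W8: √((-2.603·111.32)² + (-3.332·49.36)²) = √(83964.31157 + 27049.56513) = 333.187 km
  → nearest: W7 (33.691 km)

Q1→W6; Q2→W4; Q3→W6; Q4→W7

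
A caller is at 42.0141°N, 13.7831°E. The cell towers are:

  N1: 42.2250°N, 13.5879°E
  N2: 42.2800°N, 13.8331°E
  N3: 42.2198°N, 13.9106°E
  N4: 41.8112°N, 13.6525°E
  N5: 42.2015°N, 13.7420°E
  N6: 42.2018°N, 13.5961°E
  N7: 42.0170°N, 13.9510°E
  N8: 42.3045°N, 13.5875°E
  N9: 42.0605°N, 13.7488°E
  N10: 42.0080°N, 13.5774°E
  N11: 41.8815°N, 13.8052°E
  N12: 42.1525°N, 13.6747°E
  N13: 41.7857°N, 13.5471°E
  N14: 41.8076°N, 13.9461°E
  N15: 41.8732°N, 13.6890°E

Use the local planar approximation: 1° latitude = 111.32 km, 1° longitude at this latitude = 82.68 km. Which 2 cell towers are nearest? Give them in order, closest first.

N9, N7

Distances from 42.0141°N, 13.7831°E:
N1: √((0.2109·111.32)² + (-0.1952·82.68)²) = √(551.187747 + 260.471711) = 28.4896 km
N2: √((0.2659·111.32)² + (0.0500·82.68)²) = √(876.159290 + 17.089956) = 29.8873 km
N3: √((0.2057·111.32)² + (0.1275·82.68)²) = √(524.342401 + 111.127439) = 25.2085 km
N4: √((-0.2029·111.32)² + (-0.1306·82.68)²) = √(510.164799 + 116.596977) = 25.0352 km
N5: √((0.1874·111.32)² + (-0.0411·82.68)²) = √(435.196675 + 11.547410) = 21.1363 km
N6: √((0.1877·111.32)² + (-0.1870·82.68)²) = √(436.591163 + 239.047469) = 25.9930 km
N7: √((0.0029·111.32)² + (0.1679·82.68)²) = √(0.104218 + 192.709147) = 13.8857 km
N8: √((0.2904·111.32)² + (-0.1956·82.68)²) = √(1045.056136 + 261.540312) = 36.1469 km
N9: √((0.0464·111.32)² + (-0.0343·82.68)²) = √(26.679787 + 8.042465) = 5.8926 km
N10: √((-0.0061·111.32)² + (-0.2057·82.68)²) = √(0.461112 + 289.247437) = 17.0208 km
N11: √((-0.1326·111.32)² + (0.0221·82.68)²) = √(217.888066 + 3.338762) = 14.8737 km
N12: √((0.1384·111.32)² + (-0.1084·82.68)²) = √(237.366035 + 80.326621) = 17.8239 km
N13: √((-0.2284·111.32)² + (-0.2360·82.68)²) = √(646.455440 + 380.736876) = 32.0498 km
N14: √((-0.2065·111.32)² + (0.1630·82.68)²) = √(528.428834 + 181.625216) = 26.6468 km
N15: √((-0.1409·111.32)² + (-0.0941·82.68)²) = √(246.018849 + 60.531325) = 17.5086 km
Sorted: N9 (5.8926 km) < N7 (13.8857 km) < N11 (14.8737 km) < N10 (17.0208 km) < …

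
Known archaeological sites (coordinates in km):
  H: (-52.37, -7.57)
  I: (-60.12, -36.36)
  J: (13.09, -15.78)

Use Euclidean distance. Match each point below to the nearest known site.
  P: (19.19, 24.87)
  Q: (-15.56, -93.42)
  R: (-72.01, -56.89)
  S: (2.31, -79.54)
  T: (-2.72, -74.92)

P→J; Q→I; R→I; S→J; T→J

P at (19.19, 24.87):
  H: √((-71.56)² + (-32.44)²) = √(5120.8336 + 1052.3536) = 78.57 km
  I: √((-79.31)² + (-61.23)²) = √(6290.0761 + 3749.1129) = 100.20 km
  J: √((-6.10)² + (-40.65)²) = √(37.2100 + 1652.4225) = 41.11 km
  → nearest: J (41.11 km)
Q at (-15.56, -93.42):
  H: √((-36.81)² + (85.85)²) = √(1354.9761 + 7370.2225) = 93.41 km
  I: √((-44.56)² + (57.06)²) = √(1985.5936 + 3255.8436) = 72.40 km
  J: √((28.65)² + (77.64)²) = √(820.8225 + 6027.9696) = 82.76 km
  → nearest: I (72.40 km)
R at (-72.01, -56.89):
  H: √((19.64)² + (49.32)²) = √(385.7296 + 2432.4624) = 53.09 km
  I: √((11.89)² + (20.53)²) = √(141.3721 + 421.4809) = 23.72 km
  J: √((85.10)² + (41.11)²) = √(7242.0100 + 1690.0321) = 94.51 km
  → nearest: I (23.72 km)
S at (2.31, -79.54):
  H: √((-54.68)² + (71.97)²) = √(2989.9024 + 5179.6809) = 90.39 km
  I: √((-62.43)² + (43.18)²) = √(3897.5049 + 1864.5124) = 75.91 km
  J: √((10.78)² + (63.76)²) = √(116.2084 + 4065.3376) = 64.66 km
  → nearest: J (64.66 km)
T at (-2.72, -74.92):
  H: √((-49.65)² + (67.35)²) = √(2465.1225 + 4536.0225) = 83.67 km
  I: √((-57.40)² + (38.56)²) = √(3294.7600 + 1486.8736) = 69.15 km
  J: √((15.81)² + (59.14)²) = √(249.9561 + 3497.5396) = 61.22 km
  → nearest: J (61.22 km)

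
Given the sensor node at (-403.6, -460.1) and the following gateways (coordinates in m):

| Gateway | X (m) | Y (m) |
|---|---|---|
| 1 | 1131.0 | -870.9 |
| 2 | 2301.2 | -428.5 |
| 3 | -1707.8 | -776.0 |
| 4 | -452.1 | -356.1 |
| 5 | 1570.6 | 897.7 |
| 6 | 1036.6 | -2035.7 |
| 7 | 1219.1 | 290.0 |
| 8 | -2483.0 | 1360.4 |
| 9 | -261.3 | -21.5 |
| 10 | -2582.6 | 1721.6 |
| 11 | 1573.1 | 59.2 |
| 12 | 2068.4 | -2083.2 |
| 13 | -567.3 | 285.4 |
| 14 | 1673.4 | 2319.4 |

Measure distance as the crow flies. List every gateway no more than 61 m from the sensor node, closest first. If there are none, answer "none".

none

Distances from (-403.6, -460.1):
1: 1588.6 m
2: 2705.0 m
3: 1341.9 m
4: 114.8 m
5: 2396.1 m
6: 2134.6 m
7: 1787.7 m
8: 2763.7 m
9: 461.1 m
10: 3083.5 m
11: 2043.8 m
12: 2957.2 m
13: 763.3 m
14: 3469.8 m
Threshold 61 m: none within range.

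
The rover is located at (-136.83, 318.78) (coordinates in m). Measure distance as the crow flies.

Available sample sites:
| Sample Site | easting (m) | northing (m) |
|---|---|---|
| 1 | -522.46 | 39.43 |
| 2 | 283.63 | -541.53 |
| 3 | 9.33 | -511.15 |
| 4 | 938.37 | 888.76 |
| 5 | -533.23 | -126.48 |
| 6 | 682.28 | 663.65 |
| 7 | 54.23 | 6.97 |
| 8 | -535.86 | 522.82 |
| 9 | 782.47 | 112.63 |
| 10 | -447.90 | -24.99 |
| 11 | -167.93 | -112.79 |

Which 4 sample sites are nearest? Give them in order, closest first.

Distances from (-136.83, 318.78):
1: √((-385.63)² + (-279.35)²) = √(148710.4969 + 78036.4225) = 476.18 m
2: √((420.46)² + (-860.31)²) = √(176786.6116 + 740133.2961) = 957.56 m
3: √((146.16)² + (-829.93)²) = √(21362.7456 + 688783.8049) = 842.70 m
4: √((1075.20)² + (569.98)²) = √(1156055.0400 + 324877.2004) = 1216.94 m
5: √((-396.40)² + (-445.26)²) = √(157132.9600 + 198256.4676) = 596.15 m
6: √((819.11)² + (344.87)²) = √(670941.1921 + 118935.3169) = 888.75 m
7: √((191.06)² + (-311.81)²) = √(36503.9236 + 97225.4761) = 365.69 m
8: √((-399.03)² + (204.04)²) = √(159224.9409 + 41632.3216) = 448.17 m
9: √((919.30)² + (-206.15)²) = √(845112.4900 + 42497.8225) = 942.13 m
10: √((-311.07)² + (-343.77)²) = √(96764.5449 + 118177.8129) = 463.62 m
11: √((-31.10)² + (-431.57)²) = √(967.2100 + 186252.6649) = 432.69 m
Sorted: 7 (365.69 m) < 11 (432.69 m) < 8 (448.17 m) < 10 (463.62 m) < 1 (476.18 m) < 5 (596.15 m) < …

7, 11, 8, 10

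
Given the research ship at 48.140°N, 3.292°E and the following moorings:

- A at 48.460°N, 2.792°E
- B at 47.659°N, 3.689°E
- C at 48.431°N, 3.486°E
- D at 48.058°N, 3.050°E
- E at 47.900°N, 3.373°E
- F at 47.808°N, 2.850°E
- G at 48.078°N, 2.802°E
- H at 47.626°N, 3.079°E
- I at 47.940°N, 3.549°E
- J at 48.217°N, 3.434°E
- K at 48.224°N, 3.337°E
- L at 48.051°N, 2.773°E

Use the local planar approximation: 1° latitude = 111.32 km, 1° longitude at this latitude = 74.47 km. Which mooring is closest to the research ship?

K

Distances from 48.140°N, 3.292°E:
A: √((0.320·111.32)² + (-0.500·74.47)²) = √(1268.95538 + 1386.44522) = 51.531 km
B: √((-0.481·111.32)² + (0.397·74.47)²) = √(2867.05846 + 874.06498) = 61.165 km
C: √((0.291·111.32)² + (0.194·74.47)²) = √(1049.37901 + 208.72101) = 35.470 km
D: √((-0.082·111.32)² + (-0.242·74.47)²) = √(83.32477 + 324.78311) = 20.202 km
E: √((-0.240·111.32)² + (0.081·74.47)²) = √(713.78740 + 36.38587) = 27.389 km
F: √((-0.332·111.32)² + (-0.442·74.47)²) = √(1365.91150 + 1083.44594) = 49.491 km
G: √((-0.062·111.32)² + (-0.490·74.47)²) = √(47.63540 + 1331.54199) = 37.137 km
H: √((-0.514·111.32)² + (-0.213·74.47)²) = √(3273.95445 + 251.60653) = 59.376 km
I: √((-0.200·111.32)² + (0.257·74.47)²) = √(495.68570 + 366.29328) = 29.359 km
J: √((0.077·111.32)² + (0.142·74.47)²) = √(73.47301 + 111.82513) = 13.612 km
K: √((0.084·111.32)² + (0.045·74.47)²) = √(87.43896 + 11.23021) = 9.933 km
L: √((-0.089·111.32)² + (-0.519·74.47)²) = √(98.15816 + 1493.81709) = 39.900 km
Minimum: K at 9.933 km.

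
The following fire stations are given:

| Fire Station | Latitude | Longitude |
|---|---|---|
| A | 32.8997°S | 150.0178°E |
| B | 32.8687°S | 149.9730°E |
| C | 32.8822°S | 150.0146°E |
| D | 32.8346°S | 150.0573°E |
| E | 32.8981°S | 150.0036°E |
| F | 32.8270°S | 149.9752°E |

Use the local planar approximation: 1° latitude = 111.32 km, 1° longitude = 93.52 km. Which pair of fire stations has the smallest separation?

Pairwise distances:
A–B: 5.4279 km
A–C: 1.9710 km
A–D: 8.1341 km
A–E: 1.3399 km
A–F: 9.0204 km
B–C: 4.1706 km
B–D: 8.7500 km
B–E: 4.3475 km
B–F: 4.6466 km
C–D: 6.6351 km
C–E: 2.0472 km
C–F: 7.1649 km
D–E: 8.6712 km
D–F: 7.7245 km
E–F: 8.3486 km
Closest pair: A–E at 1.3399 km.

A and E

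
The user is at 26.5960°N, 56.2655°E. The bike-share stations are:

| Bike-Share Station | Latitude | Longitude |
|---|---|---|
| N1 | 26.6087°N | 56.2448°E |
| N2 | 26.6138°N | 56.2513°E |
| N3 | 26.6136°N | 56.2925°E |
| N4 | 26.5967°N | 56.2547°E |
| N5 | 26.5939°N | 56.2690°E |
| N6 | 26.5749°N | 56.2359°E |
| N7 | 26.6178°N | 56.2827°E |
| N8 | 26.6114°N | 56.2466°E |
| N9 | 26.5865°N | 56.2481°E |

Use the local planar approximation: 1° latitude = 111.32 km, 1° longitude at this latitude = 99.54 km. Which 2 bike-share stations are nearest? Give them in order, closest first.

N5, N4

Distances from 26.5960°N, 56.2655°E:
N1: √((0.0127·111.32)² + (-0.0207·99.54)²) = √(1.998729 + 4.245570) = 2.4989 km
N2: √((0.0178·111.32)² + (-0.0142·99.54)²) = √(3.926326 + 1.997892) = 2.4340 km
N3: √((0.0176·111.32)² + (0.0270·99.54)²) = √(3.838590 + 7.223086) = 3.3259 km
N4: √((0.0007·111.32)² + (-0.0108·99.54)²) = √(0.006072 + 1.155694) = 1.0779 km
N5: √((-0.0021·111.32)² + (0.0035·99.54)²) = √(0.054649 + 0.121376) = 0.4196 km
N6: √((-0.0211·111.32)² + (-0.0296·99.54)²) = √(5.517106 + 8.681179) = 3.7681 km
N7: √((0.0218·111.32)² + (0.0172·99.54)²) = √(5.889242 + 2.931245) = 2.9699 km
N8: √((0.0154·111.32)² + (-0.0189·99.54)²) = √(2.938920 + 3.539312) = 2.5452 km
N9: √((-0.0095·111.32)² + (-0.0174·99.54)²) = √(1.118391 + 2.999810) = 2.0293 km
Sorted: N5 (0.4196 km) < N4 (1.0779 km) < N9 (2.0293 km) < N2 (2.4340 km) < …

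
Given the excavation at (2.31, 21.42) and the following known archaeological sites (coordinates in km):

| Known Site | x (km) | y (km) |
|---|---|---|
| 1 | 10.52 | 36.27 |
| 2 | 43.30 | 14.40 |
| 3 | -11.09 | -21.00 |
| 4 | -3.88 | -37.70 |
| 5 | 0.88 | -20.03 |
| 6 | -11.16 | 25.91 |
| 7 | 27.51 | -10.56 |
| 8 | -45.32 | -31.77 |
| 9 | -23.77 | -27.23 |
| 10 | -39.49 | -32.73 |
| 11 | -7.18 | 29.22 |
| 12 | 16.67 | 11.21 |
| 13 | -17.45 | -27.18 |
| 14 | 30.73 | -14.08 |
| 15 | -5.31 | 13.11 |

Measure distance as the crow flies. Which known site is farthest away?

8

Distances from (2.31, 21.42):
1: √((8.21)² + (14.85)²) = √(67.4041 + 220.5225) = 16.97 km
2: √((40.99)² + (-7.02)²) = √(1680.1801 + 49.2804) = 41.59 km
3: √((-13.40)² + (-42.42)²) = √(179.5600 + 1799.4564) = 44.49 km
4: √((-6.19)² + (-59.12)²) = √(38.3161 + 3495.1744) = 59.44 km
5: √((-1.43)² + (-41.45)²) = √(2.0449 + 1718.1025) = 41.47 km
6: √((-13.47)² + (4.49)²) = √(181.4409 + 20.1601) = 14.20 km
7: √((25.20)² + (-31.98)²) = √(635.0400 + 1022.7204) = 40.72 km
8: √((-47.63)² + (-53.19)²) = √(2268.6169 + 2829.1761) = 71.40 km
9: √((-26.08)² + (-48.65)²) = √(680.1664 + 2366.8225) = 55.20 km
10: √((-41.80)² + (-54.15)²) = √(1747.2400 + 2932.2225) = 68.41 km
11: √((-9.49)² + (7.80)²) = √(90.0601 + 60.8400) = 12.28 km
12: √((14.36)² + (-10.21)²) = √(206.2096 + 104.2441) = 17.62 km
13: √((-19.76)² + (-48.60)²) = √(390.4576 + 2361.9600) = 52.46 km
14: √((28.42)² + (-35.50)²) = √(807.6964 + 1260.2500) = 45.47 km
15: √((-7.62)² + (-8.31)²) = √(58.0644 + 69.0561) = 11.27 km
Maximum: 8 at 71.40 km.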